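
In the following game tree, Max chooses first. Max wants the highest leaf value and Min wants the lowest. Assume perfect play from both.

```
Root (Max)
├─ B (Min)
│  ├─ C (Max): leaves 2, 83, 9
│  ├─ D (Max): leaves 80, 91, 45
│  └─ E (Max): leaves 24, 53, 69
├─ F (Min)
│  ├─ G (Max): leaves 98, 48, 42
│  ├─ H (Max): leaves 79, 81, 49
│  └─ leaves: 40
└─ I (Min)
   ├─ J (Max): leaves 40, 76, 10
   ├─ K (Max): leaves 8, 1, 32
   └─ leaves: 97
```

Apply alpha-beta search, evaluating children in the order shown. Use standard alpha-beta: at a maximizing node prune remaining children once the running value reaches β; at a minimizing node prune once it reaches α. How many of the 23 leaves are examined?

C [α=-∞,β=+∞]: v=83
D [α=-∞,β=83]: v=91 after child 2 ≥ β → β-cutoff, skip 1
E [α=-∞,β=83]: v=69
B [α=-∞,β=+∞]: v=69
G [α=69,β=+∞]: v=98
H [α=69,β=98]: v=81
F [α=69,β=+∞]: v=40
J [α=69,β=+∞]: v=76
K [α=69,β=76]: v=32
I [α=69,β=+∞]: v=32 after child 2 ≤ α → α-cutoff, skip 1
Root [α=-∞,β=+∞]: v=69
Leaves evaluated: 21 of 23.

21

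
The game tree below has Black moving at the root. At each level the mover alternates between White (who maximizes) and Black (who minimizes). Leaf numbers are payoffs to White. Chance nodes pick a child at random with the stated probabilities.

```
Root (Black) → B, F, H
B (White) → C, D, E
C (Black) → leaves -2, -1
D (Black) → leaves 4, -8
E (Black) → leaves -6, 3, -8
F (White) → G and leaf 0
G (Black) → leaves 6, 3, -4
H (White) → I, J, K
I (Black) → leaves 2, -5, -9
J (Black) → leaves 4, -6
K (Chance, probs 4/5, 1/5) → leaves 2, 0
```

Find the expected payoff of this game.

C (Black): min(-2, -1) = -2
D (Black): min(4, -8) = -8
E (Black): min(-6, 3, -8) = -8
B (White): max(-2, -8, -8) = -2
G (Black): min(6, 3, -4) = -4
F (White): max(-4, 0) = 0
I (Black): min(2, -5, -9) = -9
J (Black): min(4, -6) = -6
K (Chance): 4/5·2 + 1/5·0 = 1.6
H (White): max(-9, -6, 1.6) = 1.6
Root (Black): min(-2, 0, 1.6) = -2

-2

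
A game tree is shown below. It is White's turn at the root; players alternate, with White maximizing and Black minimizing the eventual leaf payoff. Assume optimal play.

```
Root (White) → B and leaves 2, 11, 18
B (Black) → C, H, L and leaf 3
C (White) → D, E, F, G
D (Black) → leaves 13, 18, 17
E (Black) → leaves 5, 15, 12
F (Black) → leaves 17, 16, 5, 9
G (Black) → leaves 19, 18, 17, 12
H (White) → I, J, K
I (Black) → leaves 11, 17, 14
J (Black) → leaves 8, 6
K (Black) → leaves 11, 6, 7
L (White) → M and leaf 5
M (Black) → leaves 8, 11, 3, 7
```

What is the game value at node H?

I: min(11, 17, 14) = 11
J: min(8, 6) = 6
K: min(11, 6, 7) = 6
H: max(11, 6, 6) = 11

11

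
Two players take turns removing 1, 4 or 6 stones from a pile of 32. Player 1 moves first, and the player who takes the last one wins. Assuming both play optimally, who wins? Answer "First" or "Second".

Compute winning (W) and losing (L) positions by backward induction:
i:   0  1  2  3  4  5  6  7  8  9 10 11 12 13 14 15 16 17 18 19 20 21 22 23 24 25 26 27 28 29 30 31 32
     L  W  L  W  W  L  W  L  W  W  L  W  L  W  W  L  W  L  W  W  L  W  L  W  W  L  W  L  W  W  L  W  L
Position 32 is L, so the second player wins.

Second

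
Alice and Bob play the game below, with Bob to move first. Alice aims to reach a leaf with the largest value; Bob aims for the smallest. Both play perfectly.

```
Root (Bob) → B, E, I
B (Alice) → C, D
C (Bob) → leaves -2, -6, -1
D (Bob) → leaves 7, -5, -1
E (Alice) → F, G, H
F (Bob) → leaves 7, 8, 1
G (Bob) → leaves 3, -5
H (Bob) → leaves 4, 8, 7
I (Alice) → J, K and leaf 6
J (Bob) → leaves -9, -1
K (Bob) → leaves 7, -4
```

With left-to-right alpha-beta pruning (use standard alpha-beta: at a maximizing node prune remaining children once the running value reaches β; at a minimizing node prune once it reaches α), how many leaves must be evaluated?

C [α=-∞,β=+∞]: v=-6
D [α=-6,β=+∞]: v=-5
B [α=-∞,β=+∞]: v=-5
F [α=-∞,β=-5]: v=1
E [α=-∞,β=-5]: v=1 after child 1 ≥ β → β-cutoff, skip 2
J [α=-∞,β=-5]: v=-9
K [α=-9,β=-5]: v=-4
I [α=-∞,β=-5]: v=-4 after child 2 ≥ β → β-cutoff, skip 1
Root [α=-∞,β=+∞]: v=-5
Leaves evaluated: 13 of 19.

13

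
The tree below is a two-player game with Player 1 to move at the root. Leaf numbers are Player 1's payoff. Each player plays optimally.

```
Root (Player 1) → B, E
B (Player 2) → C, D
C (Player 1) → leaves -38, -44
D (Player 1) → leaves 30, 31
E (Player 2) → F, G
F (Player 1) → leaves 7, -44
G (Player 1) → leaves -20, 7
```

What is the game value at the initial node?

7

C (Player 1): max(-38, -44) = -38
D (Player 1): max(30, 31) = 31
B (Player 2): min(-38, 31) = -38
F (Player 1): max(7, -44) = 7
G (Player 1): max(-20, 7) = 7
E (Player 2): min(7, 7) = 7
Root (Player 1): max(-38, 7) = 7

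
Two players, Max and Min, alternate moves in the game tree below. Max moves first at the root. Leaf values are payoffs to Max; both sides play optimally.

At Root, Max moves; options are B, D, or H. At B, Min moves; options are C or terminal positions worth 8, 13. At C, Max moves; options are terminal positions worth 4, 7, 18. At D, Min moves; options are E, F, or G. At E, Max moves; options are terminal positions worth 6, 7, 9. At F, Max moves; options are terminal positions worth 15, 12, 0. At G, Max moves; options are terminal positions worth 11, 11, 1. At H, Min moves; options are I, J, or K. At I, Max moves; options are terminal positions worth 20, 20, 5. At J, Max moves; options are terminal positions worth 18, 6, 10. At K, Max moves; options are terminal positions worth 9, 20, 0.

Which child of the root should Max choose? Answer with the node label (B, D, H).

C (Max): max(4, 7, 18) = 18
B (Min): min(18, 8, 13) = 8
E (Max): max(6, 7, 9) = 9
F (Max): max(15, 12, 0) = 15
G (Max): max(11, 11, 1) = 11
D (Min): min(9, 15, 11) = 9
I (Max): max(20, 20, 5) = 20
J (Max): max(18, 6, 10) = 18
K (Max): max(9, 20, 0) = 20
H (Min): min(20, 18, 20) = 18
Root (Max): max(8, 9, 18) = 18
Max picks the child with the highest value: H (value 18).

H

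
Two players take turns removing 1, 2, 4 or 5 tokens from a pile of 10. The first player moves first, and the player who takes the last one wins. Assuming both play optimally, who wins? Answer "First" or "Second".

i:   0  1  2  3  4  5  6  7  8  9 10
     L  W  W  L  W  W  L  W  W  L  W
Position 10 is W, so the first player wins.

First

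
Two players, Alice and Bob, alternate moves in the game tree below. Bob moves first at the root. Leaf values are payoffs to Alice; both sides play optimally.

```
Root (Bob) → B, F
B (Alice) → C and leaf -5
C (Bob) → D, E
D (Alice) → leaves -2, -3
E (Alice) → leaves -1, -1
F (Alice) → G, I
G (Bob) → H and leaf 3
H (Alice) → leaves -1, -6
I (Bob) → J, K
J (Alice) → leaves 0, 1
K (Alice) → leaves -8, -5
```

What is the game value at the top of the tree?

D (Alice): max(-2, -3) = -2
E (Alice): max(-1, -1) = -1
C (Bob): min(-2, -1) = -2
B (Alice): max(-2, -5) = -2
H (Alice): max(-1, -6) = -1
G (Bob): min(-1, 3) = -1
J (Alice): max(0, 1) = 1
K (Alice): max(-8, -5) = -5
I (Bob): min(1, -5) = -5
F (Alice): max(-1, -5) = -1
Root (Bob): min(-2, -1) = -2

-2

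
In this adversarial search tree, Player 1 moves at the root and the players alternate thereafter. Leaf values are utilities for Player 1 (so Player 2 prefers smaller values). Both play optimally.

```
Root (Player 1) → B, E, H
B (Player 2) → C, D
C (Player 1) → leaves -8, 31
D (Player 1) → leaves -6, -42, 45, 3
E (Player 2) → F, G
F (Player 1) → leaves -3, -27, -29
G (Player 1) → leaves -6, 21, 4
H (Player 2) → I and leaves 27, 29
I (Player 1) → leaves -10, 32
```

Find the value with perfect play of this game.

31

C (Player 1): max(-8, 31) = 31
D (Player 1): max(-6, -42, 45, 3) = 45
B (Player 2): min(31, 45) = 31
F (Player 1): max(-3, -27, -29) = -3
G (Player 1): max(-6, 21, 4) = 21
E (Player 2): min(-3, 21) = -3
I (Player 1): max(-10, 32) = 32
H (Player 2): min(32, 27, 29) = 27
Root (Player 1): max(31, -3, 27) = 31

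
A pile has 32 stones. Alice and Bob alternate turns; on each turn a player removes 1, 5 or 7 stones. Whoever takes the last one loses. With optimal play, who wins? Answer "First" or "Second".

i:   0  1  2  3  4  5  6  7  8  9 10 11 12 13 14 15 16 17 18 19 20 21 22 23 24 25 26 27 28 29 30 31 32
     W  L  W  L  W  L  W  L  W  L  W  L  W  L  W  L  W  L  W  L  W  L  W  L  W  L  W  L  W  L  W  L  W
Position 32 is W, so the first player wins.

First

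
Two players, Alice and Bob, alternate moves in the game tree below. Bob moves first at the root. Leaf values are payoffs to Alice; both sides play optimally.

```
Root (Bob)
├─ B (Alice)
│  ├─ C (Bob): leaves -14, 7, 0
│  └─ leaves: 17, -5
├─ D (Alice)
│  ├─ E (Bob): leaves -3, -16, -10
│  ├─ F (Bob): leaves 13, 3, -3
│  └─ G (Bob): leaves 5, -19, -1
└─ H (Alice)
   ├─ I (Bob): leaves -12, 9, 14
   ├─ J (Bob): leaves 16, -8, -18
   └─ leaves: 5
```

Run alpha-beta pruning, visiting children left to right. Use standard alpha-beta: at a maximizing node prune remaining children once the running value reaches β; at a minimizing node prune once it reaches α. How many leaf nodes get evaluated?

20

C [α=-∞,β=+∞]: v=-14
B [α=-∞,β=+∞]: v=17
E [α=-∞,β=17]: v=-16
F [α=-16,β=17]: v=-3
G [α=-3,β=17]: v=-19 after child 2 ≤ α → α-cutoff, skip 1
D [α=-∞,β=17]: v=-3
I [α=-∞,β=-3]: v=-12
J [α=-12,β=-3]: v=-18
H [α=-∞,β=-3]: v=5
Root [α=-∞,β=+∞]: v=-3
Leaves evaluated: 20 of 21.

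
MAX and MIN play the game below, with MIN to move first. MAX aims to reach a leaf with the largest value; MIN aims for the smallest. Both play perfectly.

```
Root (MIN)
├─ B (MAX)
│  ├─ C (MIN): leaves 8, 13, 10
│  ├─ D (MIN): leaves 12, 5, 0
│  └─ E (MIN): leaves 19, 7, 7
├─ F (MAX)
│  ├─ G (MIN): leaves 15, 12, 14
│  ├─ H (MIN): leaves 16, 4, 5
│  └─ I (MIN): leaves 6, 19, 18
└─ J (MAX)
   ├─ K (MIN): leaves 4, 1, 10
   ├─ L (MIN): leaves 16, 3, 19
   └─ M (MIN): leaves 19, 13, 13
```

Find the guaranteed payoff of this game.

C (MIN): min(8, 13, 10) = 8
D (MIN): min(12, 5, 0) = 0
E (MIN): min(19, 7, 7) = 7
B (MAX): max(8, 0, 7) = 8
G (MIN): min(15, 12, 14) = 12
H (MIN): min(16, 4, 5) = 4
I (MIN): min(6, 19, 18) = 6
F (MAX): max(12, 4, 6) = 12
K (MIN): min(4, 1, 10) = 1
L (MIN): min(16, 3, 19) = 3
M (MIN): min(19, 13, 13) = 13
J (MAX): max(1, 3, 13) = 13
Root (MIN): min(8, 12, 13) = 8

8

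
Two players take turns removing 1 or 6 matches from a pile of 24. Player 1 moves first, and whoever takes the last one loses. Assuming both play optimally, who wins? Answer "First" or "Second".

i:   0  1  2  3  4  5  6  7  8  9 10 11 12 13 14 15 16 17 18 19 20 21 22 23 24
     W  L  W  L  W  L  W  W  L  W  L  W  L  W  W  L  W  L  W  L  W  W  L  W  L
Position 24 is L, so the second player wins.

Second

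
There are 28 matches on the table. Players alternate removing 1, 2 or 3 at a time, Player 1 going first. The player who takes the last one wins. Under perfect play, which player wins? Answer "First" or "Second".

Second

Mark each pile size as W (mover wins) or L (mover loses):
i:   0  1  2  3  4  5  6  7  8  9 10 11 12 13 14 15 16 17 18 19 20 21 22 23 24 25 26 27 28
     L  W  W  W  L  W  W  W  L  W  W  W  L  W  W  W  L  W  W  W  L  W  W  W  L  W  W  W  L
Position 28 is L, so the second player wins.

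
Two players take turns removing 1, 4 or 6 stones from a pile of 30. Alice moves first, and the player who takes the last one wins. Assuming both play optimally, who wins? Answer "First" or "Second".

i:   0  1  2  3  4  5  6  7  8  9 10 11 12 13 14 15 16 17 18 19 20 21 22 23 24 25 26 27 28 29 30
     L  W  L  W  W  L  W  L  W  W  L  W  L  W  W  L  W  L  W  W  L  W  L  W  W  L  W  L  W  W  L
Position 30 is L, so the second player wins.

Second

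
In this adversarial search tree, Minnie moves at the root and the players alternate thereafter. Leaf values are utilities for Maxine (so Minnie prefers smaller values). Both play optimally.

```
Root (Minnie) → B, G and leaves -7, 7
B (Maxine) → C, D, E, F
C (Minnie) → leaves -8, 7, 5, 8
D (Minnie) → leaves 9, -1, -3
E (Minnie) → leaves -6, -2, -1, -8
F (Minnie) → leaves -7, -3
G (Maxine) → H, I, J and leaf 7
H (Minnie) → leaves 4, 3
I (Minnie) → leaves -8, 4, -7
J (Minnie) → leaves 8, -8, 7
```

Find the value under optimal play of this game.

-7

C (Minnie): min(-8, 7, 5, 8) = -8
D (Minnie): min(9, -1, -3) = -3
E (Minnie): min(-6, -2, -1, -8) = -8
F (Minnie): min(-7, -3) = -7
B (Maxine): max(-8, -3, -8, -7) = -3
H (Minnie): min(4, 3) = 3
I (Minnie): min(-8, 4, -7) = -8
J (Minnie): min(8, -8, 7) = -8
G (Maxine): max(3, -8, -8, 7) = 7
Root (Minnie): min(-3, 7, -7, 7) = -7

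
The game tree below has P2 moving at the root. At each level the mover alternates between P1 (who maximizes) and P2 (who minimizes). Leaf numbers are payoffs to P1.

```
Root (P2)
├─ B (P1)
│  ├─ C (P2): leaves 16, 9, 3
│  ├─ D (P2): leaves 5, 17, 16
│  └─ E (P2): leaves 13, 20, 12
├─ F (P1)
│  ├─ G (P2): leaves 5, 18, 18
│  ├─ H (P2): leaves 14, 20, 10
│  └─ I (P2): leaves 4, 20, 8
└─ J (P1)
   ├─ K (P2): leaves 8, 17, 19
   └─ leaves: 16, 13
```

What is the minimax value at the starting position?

C (P2): min(16, 9, 3) = 3
D (P2): min(5, 17, 16) = 5
E (P2): min(13, 20, 12) = 12
B (P1): max(3, 5, 12) = 12
G (P2): min(5, 18, 18) = 5
H (P2): min(14, 20, 10) = 10
I (P2): min(4, 20, 8) = 4
F (P1): max(5, 10, 4) = 10
K (P2): min(8, 17, 19) = 8
J (P1): max(8, 16, 13) = 16
Root (P2): min(12, 10, 16) = 10

10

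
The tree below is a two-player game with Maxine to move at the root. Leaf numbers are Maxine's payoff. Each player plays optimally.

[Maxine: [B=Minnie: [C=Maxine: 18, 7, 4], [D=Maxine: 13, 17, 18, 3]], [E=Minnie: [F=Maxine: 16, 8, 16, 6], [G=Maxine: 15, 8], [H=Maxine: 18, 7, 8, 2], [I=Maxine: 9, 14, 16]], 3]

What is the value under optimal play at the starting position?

C (Maxine): max(18, 7, 4) = 18
D (Maxine): max(13, 17, 18, 3) = 18
B (Minnie): min(18, 18) = 18
F (Maxine): max(16, 8, 16, 6) = 16
G (Maxine): max(15, 8) = 15
H (Maxine): max(18, 7, 8, 2) = 18
I (Maxine): max(9, 14, 16) = 16
E (Minnie): min(16, 15, 18, 16) = 15
Root (Maxine): max(18, 15, 3) = 18

18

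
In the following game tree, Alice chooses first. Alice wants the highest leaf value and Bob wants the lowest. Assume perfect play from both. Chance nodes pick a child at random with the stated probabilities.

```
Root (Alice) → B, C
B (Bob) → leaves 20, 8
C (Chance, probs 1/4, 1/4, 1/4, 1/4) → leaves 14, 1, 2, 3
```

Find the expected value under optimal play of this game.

B (Bob): min(20, 8) = 8
C (Chance): 1/4·14 + 1/4·1 + 1/4·2 + 1/4·3 = 5
Root (Alice): max(8, 5) = 8

8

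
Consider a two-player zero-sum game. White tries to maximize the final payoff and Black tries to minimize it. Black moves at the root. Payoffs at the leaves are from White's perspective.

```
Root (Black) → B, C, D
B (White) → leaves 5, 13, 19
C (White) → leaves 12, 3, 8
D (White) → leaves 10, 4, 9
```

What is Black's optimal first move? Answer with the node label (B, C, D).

D

B (White): max(5, 13, 19) = 19
C (White): max(12, 3, 8) = 12
D (White): max(10, 4, 9) = 10
Root (Black): min(19, 12, 10) = 10
Black picks the child with the lowest value: D (value 10).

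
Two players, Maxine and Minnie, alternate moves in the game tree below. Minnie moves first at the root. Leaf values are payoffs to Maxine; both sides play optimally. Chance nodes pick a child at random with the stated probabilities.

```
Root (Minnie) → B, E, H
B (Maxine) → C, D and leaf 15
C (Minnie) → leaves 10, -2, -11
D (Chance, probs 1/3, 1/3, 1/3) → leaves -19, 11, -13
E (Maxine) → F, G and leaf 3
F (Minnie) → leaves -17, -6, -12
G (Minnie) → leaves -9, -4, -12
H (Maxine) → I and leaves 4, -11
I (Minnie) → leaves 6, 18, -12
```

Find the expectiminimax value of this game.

C (Minnie): min(10, -2, -11) = -11
D (Chance): 1/3·-19 + 1/3·11 + 1/3·-13 = -7
B (Maxine): max(-11, -7, 15) = 15
F (Minnie): min(-17, -6, -12) = -17
G (Minnie): min(-9, -4, -12) = -12
E (Maxine): max(-17, -12, 3) = 3
I (Minnie): min(6, 18, -12) = -12
H (Maxine): max(-12, 4, -11) = 4
Root (Minnie): min(15, 3, 4) = 3

3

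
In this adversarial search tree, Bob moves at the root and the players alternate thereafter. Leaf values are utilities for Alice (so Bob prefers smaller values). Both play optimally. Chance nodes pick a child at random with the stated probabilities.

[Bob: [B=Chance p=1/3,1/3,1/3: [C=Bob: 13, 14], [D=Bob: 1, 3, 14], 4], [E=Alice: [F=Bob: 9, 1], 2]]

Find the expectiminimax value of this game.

C (Bob): min(13, 14) = 13
D (Bob): min(1, 3, 14) = 1
B (Chance): 1/3·13 + 1/3·1 + 1/3·4 = 6
F (Bob): min(9, 1) = 1
E (Alice): max(1, 2) = 2
Root (Bob): min(6, 2) = 2

2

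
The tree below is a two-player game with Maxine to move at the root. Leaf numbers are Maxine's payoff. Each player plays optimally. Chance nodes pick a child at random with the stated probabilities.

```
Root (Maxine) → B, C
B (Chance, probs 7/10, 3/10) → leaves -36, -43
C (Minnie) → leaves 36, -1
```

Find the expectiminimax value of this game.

B (Chance): 7/10·-36 + 3/10·-43 = -38.1
C (Minnie): min(36, -1) = -1
Root (Maxine): max(-38.1, -1) = -1

-1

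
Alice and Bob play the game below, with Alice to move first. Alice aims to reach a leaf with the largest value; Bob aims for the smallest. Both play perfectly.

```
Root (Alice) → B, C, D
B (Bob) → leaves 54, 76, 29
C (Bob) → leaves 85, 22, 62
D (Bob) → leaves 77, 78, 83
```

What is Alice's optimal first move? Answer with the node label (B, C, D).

B (Bob): min(54, 76, 29) = 29
C (Bob): min(85, 22, 62) = 22
D (Bob): min(77, 78, 83) = 77
Root (Alice): max(29, 22, 77) = 77
Alice picks the child with the highest value: D (value 77).

D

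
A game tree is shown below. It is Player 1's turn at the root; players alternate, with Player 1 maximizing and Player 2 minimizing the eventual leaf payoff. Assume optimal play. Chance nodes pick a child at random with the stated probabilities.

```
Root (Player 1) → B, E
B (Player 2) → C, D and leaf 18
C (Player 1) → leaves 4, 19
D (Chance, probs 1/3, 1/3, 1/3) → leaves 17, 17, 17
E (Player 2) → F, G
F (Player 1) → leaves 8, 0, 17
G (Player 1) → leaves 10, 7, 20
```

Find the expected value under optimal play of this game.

C (Player 1): max(4, 19) = 19
D (Chance): 1/3·17 + 1/3·17 + 1/3·17 = 17
B (Player 2): min(19, 17, 18) = 17
F (Player 1): max(8, 0, 17) = 17
G (Player 1): max(10, 7, 20) = 20
E (Player 2): min(17, 20) = 17
Root (Player 1): max(17, 17) = 17

17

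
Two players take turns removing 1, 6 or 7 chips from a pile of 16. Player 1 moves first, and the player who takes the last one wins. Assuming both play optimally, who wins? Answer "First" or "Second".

Second

Positions where the player to move wins (W) vs loses (L):
i:   0  1  2  3  4  5  6  7  8  9 10 11 12 13 14 15 16
     L  W  L  W  L  W  W  W  W  W  W  W  L  W  L  W  L
Position 16 is L, so the second player wins.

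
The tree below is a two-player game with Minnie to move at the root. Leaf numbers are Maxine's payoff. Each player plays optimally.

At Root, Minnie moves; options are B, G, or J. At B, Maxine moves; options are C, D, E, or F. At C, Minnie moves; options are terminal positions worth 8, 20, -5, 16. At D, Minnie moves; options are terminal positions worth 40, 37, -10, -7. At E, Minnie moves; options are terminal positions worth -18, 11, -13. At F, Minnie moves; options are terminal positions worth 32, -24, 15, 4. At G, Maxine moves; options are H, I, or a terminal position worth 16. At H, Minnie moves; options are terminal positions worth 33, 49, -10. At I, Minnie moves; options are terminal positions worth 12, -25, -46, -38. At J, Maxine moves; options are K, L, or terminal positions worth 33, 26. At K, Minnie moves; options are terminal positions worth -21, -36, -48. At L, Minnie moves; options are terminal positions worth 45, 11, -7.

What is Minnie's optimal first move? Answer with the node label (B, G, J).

B

C (Minnie): min(8, 20, -5, 16) = -5
D (Minnie): min(40, 37, -10, -7) = -10
E (Minnie): min(-18, 11, -13) = -18
F (Minnie): min(32, -24, 15, 4) = -24
B (Maxine): max(-5, -10, -18, -24) = -5
H (Minnie): min(33, 49, -10) = -10
I (Minnie): min(12, -25, -46, -38) = -46
G (Maxine): max(-10, -46, 16) = 16
K (Minnie): min(-21, -36, -48) = -48
L (Minnie): min(45, 11, -7) = -7
J (Maxine): max(-48, -7, 33, 26) = 33
Root (Minnie): min(-5, 16, 33) = -5
Minnie picks the child with the lowest value: B (value -5).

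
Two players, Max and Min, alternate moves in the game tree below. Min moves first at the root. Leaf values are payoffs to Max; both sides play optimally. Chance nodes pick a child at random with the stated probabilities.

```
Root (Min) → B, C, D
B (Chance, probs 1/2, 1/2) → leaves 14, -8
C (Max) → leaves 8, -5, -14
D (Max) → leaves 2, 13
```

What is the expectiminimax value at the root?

B (Chance): 1/2·14 + 1/2·-8 = 3
C (Max): max(8, -5, -14) = 8
D (Max): max(2, 13) = 13
Root (Min): min(3, 8, 13) = 3

3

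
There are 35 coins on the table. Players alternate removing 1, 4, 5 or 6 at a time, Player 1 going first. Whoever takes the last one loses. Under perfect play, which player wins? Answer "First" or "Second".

Compute winning (W) and losing (L) positions by backward induction:
i:   0  1  2  3  4  5  6  7  8  9 10 11 12 13 14 15 16 17 18 19 20 21 22 23 24 25 26 27 28 29 30 31 32 33 34 35
     W  L  W  L  W  W  W  W  W  W  L  W  L  W  W  W  W  W  W  L  W  L  W  W  W  W  W  W  L  W  L  W  W  W  W  W
Position 35 is W, so the first player wins.

First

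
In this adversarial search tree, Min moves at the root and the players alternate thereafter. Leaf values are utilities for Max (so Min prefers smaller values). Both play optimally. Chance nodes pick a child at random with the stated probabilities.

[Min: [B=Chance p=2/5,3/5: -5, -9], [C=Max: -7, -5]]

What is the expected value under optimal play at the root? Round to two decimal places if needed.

-7.4

B (Chance): 2/5·-5 + 3/5·-9 = -7.4
C (Max): max(-7, -5) = -5
Root (Min): min(-7.4, -5) = -7.4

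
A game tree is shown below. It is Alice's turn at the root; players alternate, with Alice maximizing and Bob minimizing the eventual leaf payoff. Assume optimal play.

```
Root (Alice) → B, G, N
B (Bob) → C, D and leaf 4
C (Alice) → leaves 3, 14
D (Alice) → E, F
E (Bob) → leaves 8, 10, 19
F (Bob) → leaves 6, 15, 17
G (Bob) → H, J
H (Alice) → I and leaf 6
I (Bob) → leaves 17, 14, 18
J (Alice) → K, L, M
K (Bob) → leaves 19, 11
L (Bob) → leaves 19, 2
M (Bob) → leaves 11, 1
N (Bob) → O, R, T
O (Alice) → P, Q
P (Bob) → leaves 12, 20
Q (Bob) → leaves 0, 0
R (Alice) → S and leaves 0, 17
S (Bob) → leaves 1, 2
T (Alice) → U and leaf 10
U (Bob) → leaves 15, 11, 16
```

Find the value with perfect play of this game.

C (Alice): max(3, 14) = 14
E (Bob): min(8, 10, 19) = 8
F (Bob): min(6, 15, 17) = 6
D (Alice): max(8, 6) = 8
B (Bob): min(14, 8, 4) = 4
I (Bob): min(17, 14, 18) = 14
H (Alice): max(14, 6) = 14
K (Bob): min(19, 11) = 11
L (Bob): min(19, 2) = 2
M (Bob): min(11, 1) = 1
J (Alice): max(11, 2, 1) = 11
G (Bob): min(14, 11) = 11
P (Bob): min(12, 20) = 12
Q (Bob): min(0, 0) = 0
O (Alice): max(12, 0) = 12
S (Bob): min(1, 2) = 1
R (Alice): max(1, 0, 17) = 17
U (Bob): min(15, 11, 16) = 11
T (Alice): max(11, 10) = 11
N (Bob): min(12, 17, 11) = 11
Root (Alice): max(4, 11, 11) = 11

11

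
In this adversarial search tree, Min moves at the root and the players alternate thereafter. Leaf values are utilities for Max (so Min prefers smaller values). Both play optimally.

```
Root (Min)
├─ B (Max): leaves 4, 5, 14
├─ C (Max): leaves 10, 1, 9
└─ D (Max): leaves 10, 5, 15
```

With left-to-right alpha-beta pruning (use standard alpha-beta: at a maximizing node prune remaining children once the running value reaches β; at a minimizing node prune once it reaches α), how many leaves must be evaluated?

B [α=-∞,β=+∞]: v=14
C [α=-∞,β=14]: v=10
D [α=-∞,β=10]: v=10 after child 1 ≥ β → β-cutoff, skip 2
Root [α=-∞,β=+∞]: v=10
Leaves evaluated: 7 of 9.

7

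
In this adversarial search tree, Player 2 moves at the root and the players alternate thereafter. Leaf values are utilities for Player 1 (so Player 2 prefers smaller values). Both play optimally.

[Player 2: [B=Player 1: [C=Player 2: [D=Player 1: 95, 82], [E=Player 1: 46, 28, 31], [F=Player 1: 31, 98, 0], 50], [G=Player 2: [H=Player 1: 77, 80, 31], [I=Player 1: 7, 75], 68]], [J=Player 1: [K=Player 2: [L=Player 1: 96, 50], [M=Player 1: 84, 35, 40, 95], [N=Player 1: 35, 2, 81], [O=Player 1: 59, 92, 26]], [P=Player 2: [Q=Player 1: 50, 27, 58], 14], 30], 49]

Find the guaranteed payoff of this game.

D (Player 1): max(95, 82) = 95
E (Player 1): max(46, 28, 31) = 46
F (Player 1): max(31, 98, 0) = 98
C (Player 2): min(95, 46, 98, 50) = 46
H (Player 1): max(77, 80, 31) = 80
I (Player 1): max(7, 75) = 75
G (Player 2): min(80, 75, 68) = 68
B (Player 1): max(46, 68) = 68
L (Player 1): max(96, 50) = 96
M (Player 1): max(84, 35, 40, 95) = 95
N (Player 1): max(35, 2, 81) = 81
O (Player 1): max(59, 92, 26) = 92
K (Player 2): min(96, 95, 81, 92) = 81
Q (Player 1): max(50, 27, 58) = 58
P (Player 2): min(58, 14) = 14
J (Player 1): max(81, 14, 30) = 81
Root (Player 2): min(68, 81, 49) = 49

49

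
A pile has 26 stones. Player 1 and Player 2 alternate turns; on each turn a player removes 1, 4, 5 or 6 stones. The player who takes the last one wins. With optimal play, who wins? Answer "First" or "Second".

First

i:   0  1  2  3  4  5  6  7  8  9 10 11 12 13 14 15 16 17 18 19 20 21 22 23 24 25 26
     L  W  L  W  W  W  W  W  W  L  W  L  W  W  W  W  W  W  L  W  L  W  W  W  W  W  W
Position 26 is W, so the first player wins.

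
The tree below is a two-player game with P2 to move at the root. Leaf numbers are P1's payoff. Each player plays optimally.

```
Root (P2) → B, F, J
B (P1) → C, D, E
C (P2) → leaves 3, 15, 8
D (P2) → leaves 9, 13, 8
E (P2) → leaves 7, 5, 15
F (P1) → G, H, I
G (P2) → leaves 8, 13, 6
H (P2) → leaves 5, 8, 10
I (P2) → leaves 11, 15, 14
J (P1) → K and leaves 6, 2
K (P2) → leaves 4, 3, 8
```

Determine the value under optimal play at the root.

C (P2): min(3, 15, 8) = 3
D (P2): min(9, 13, 8) = 8
E (P2): min(7, 5, 15) = 5
B (P1): max(3, 8, 5) = 8
G (P2): min(8, 13, 6) = 6
H (P2): min(5, 8, 10) = 5
I (P2): min(11, 15, 14) = 11
F (P1): max(6, 5, 11) = 11
K (P2): min(4, 3, 8) = 3
J (P1): max(3, 6, 2) = 6
Root (P2): min(8, 11, 6) = 6

6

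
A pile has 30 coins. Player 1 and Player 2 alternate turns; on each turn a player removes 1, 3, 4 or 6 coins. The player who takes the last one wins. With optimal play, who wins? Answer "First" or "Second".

i:   0  1  2  3  4  5  6  7  8  9 10 11 12 13 14 15 16 17 18 19 20 21 22 23 24 25 26 27 28 29 30
     L  W  L  W  W  W  W  L  W  L  W  W  W  W  L  W  L  W  W  W  W  L  W  L  W  W  W  W  L  W  L
Position 30 is L, so the second player wins.

Second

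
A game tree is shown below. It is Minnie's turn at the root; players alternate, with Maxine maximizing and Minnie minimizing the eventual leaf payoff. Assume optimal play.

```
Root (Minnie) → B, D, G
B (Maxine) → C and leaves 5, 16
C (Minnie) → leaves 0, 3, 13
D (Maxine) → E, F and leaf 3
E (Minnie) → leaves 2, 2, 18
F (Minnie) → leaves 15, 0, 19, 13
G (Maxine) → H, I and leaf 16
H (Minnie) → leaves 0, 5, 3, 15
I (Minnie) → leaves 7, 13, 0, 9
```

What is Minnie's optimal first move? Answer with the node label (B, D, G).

D

C (Minnie): min(0, 3, 13) = 0
B (Maxine): max(0, 5, 16) = 16
E (Minnie): min(2, 2, 18) = 2
F (Minnie): min(15, 0, 19, 13) = 0
D (Maxine): max(2, 0, 3) = 3
H (Minnie): min(0, 5, 3, 15) = 0
I (Minnie): min(7, 13, 0, 9) = 0
G (Maxine): max(0, 0, 16) = 16
Root (Minnie): min(16, 3, 16) = 3
Minnie picks the child with the lowest value: D (value 3).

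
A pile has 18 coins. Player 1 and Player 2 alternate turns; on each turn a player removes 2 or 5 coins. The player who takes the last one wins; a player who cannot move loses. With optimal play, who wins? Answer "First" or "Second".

Second

Mark each pile size as W (mover wins) or L (mover loses):
i:   0  1  2  3  4  5  6  7  8  9 10 11 12 13 14 15 16 17 18
     L  L  W  W  L  W  W  L  L  W  W  L  W  W  L  L  W  W  L
Position 18 is L, so the second player wins.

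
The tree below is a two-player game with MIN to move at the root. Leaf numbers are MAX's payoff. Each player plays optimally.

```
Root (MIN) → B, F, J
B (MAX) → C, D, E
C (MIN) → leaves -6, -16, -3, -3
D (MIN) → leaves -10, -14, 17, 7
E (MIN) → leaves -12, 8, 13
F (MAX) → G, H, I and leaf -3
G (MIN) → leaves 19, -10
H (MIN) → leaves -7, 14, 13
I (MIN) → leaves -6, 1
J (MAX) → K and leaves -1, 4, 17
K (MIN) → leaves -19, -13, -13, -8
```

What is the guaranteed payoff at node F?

G: min(19, -10) = -10
H: min(-7, 14, 13) = -7
I: min(-6, 1) = -6
F: max(-10, -7, -6, -3) = -3

-3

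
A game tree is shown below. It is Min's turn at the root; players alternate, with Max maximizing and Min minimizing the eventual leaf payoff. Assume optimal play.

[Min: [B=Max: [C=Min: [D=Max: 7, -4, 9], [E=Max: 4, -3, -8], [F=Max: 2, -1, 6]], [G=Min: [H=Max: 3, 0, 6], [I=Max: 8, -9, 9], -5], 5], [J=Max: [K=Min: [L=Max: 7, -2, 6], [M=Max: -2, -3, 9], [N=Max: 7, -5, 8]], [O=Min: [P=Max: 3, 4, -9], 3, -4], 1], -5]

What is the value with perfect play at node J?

L: max(7, -2, 6) = 7
M: max(-2, -3, 9) = 9
N: max(7, -5, 8) = 8
K: min(7, 9, 8) = 7
P: max(3, 4, -9) = 4
O: min(4, 3, -4) = -4
J: max(7, -4, 1) = 7

7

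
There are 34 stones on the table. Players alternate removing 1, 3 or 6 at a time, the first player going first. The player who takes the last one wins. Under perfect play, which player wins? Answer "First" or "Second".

First

Positions where the player to move wins (W) vs loses (L):
i:   0  1  2  3  4  5  6  7  8  9 10 11 12 13 14 15 16 17 18 19 20 21 22 23 24 25 26 27 28 29 30 31 32 33 34
     L  W  L  W  L  W  W  W  W  L  W  L  W  L  W  W  W  W  L  W  L  W  L  W  W  W  W  L  W  L  W  L  W  W  W
Position 34 is W, so the first player wins.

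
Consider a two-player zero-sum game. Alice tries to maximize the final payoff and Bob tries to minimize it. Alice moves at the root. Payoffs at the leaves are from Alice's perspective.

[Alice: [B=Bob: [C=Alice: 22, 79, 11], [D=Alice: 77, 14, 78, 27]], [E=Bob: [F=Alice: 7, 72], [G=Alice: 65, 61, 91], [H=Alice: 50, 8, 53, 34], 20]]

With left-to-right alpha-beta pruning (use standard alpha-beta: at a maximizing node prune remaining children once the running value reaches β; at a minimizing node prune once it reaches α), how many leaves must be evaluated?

C [α=-∞,β=+∞]: v=79
D [α=-∞,β=79]: v=78
B [α=-∞,β=+∞]: v=78
F [α=78,β=+∞]: v=72
E [α=78,β=+∞]: v=72 after child 1 ≤ α → α-cutoff, skip 3
Root [α=-∞,β=+∞]: v=78
Leaves evaluated: 9 of 17.

9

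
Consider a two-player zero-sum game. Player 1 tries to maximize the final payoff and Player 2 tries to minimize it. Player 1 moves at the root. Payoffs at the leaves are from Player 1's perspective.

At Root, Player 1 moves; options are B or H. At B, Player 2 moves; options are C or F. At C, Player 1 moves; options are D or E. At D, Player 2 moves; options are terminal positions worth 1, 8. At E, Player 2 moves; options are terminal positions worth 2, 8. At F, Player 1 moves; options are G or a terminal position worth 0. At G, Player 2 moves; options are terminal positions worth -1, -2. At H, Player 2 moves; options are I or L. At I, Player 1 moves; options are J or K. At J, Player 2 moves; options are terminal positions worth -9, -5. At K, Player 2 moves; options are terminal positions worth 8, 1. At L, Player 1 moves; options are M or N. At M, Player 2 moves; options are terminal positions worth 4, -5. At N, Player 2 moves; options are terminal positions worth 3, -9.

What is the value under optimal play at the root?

0

D (Player 2): min(1, 8) = 1
E (Player 2): min(2, 8) = 2
C (Player 1): max(1, 2) = 2
G (Player 2): min(-1, -2) = -2
F (Player 1): max(-2, 0) = 0
B (Player 2): min(2, 0) = 0
J (Player 2): min(-9, -5) = -9
K (Player 2): min(8, 1) = 1
I (Player 1): max(-9, 1) = 1
M (Player 2): min(4, -5) = -5
N (Player 2): min(3, -9) = -9
L (Player 1): max(-5, -9) = -5
H (Player 2): min(1, -5) = -5
Root (Player 1): max(0, -5) = 0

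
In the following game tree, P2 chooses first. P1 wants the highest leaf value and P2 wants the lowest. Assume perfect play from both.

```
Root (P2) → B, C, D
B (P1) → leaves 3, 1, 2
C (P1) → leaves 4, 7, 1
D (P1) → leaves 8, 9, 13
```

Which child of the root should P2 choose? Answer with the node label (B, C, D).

B

B (P1): max(3, 1, 2) = 3
C (P1): max(4, 7, 1) = 7
D (P1): max(8, 9, 13) = 13
Root (P2): min(3, 7, 13) = 3
P2 picks the child with the lowest value: B (value 3).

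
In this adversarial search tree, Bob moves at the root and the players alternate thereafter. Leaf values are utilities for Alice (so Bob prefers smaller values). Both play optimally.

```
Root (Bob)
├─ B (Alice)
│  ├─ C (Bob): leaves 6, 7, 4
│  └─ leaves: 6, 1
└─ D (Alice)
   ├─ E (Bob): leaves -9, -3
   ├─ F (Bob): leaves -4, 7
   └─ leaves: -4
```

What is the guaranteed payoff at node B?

6

C: min(6, 7, 4) = 4
B: max(4, 6, 1) = 6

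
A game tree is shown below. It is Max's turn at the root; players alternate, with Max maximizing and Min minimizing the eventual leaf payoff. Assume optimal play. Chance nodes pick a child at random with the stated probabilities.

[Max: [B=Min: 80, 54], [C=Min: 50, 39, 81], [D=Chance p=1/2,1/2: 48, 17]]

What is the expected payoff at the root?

54

B (Min): min(80, 54) = 54
C (Min): min(50, 39, 81) = 39
D (Chance): 1/2·48 + 1/2·17 = 32.5
Root (Max): max(54, 39, 32.5) = 54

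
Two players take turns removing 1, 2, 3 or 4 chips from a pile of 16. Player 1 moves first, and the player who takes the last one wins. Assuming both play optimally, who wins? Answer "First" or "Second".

Positions where the player to move wins (W) vs loses (L):
i:   0  1  2  3  4  5  6  7  8  9 10 11 12 13 14 15 16
     L  W  W  W  W  L  W  W  W  W  L  W  W  W  W  L  W
Position 16 is W, so the first player wins.

First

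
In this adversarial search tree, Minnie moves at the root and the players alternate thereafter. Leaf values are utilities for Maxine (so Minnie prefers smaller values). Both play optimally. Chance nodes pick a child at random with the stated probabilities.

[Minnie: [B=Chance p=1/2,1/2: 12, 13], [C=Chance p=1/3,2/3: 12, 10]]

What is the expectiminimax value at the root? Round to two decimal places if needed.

10.67

B (Chance): 1/2·12 + 1/2·13 = 12.5
C (Chance): 1/3·12 + 2/3·10 = 10.67
Root (Minnie): min(12.5, 10.67) = 10.67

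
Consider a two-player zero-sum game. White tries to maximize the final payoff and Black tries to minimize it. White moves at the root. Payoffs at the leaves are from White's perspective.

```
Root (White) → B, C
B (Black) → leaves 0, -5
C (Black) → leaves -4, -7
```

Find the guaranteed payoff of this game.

B (Black): min(0, -5) = -5
C (Black): min(-4, -7) = -7
Root (White): max(-5, -7) = -5

-5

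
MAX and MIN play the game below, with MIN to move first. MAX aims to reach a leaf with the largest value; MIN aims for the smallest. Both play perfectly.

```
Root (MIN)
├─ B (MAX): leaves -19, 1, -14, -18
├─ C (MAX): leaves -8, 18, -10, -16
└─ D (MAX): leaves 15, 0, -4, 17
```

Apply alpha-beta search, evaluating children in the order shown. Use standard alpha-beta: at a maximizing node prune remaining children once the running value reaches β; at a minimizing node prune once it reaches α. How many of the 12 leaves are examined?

B [α=-∞,β=+∞]: v=1
C [α=-∞,β=1]: v=18 after child 2 ≥ β → β-cutoff, skip 2
D [α=-∞,β=1]: v=15 after child 1 ≥ β → β-cutoff, skip 3
Root [α=-∞,β=+∞]: v=1
Leaves evaluated: 7 of 12.

7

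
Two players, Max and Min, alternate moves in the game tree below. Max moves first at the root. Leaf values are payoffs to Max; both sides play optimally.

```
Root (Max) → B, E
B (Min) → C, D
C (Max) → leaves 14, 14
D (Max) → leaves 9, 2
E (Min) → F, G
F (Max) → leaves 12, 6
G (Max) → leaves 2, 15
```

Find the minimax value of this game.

C (Max): max(14, 14) = 14
D (Max): max(9, 2) = 9
B (Min): min(14, 9) = 9
F (Max): max(12, 6) = 12
G (Max): max(2, 15) = 15
E (Min): min(12, 15) = 12
Root (Max): max(9, 12) = 12

12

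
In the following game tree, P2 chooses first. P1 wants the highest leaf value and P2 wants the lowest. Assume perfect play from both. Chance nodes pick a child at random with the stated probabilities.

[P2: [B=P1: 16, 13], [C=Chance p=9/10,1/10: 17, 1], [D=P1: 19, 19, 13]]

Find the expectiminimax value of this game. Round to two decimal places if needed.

15.4

B (P1): max(16, 13) = 16
C (Chance): 9/10·17 + 1/10·1 = 15.4
D (P1): max(19, 19, 13) = 19
Root (P2): min(16, 15.4, 19) = 15.4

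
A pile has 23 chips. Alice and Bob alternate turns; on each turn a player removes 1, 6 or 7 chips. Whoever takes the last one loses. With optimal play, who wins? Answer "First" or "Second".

First

Positions where the player to move wins (W) vs loses (L):
i:   0  1  2  3  4  5  6  7  8  9 10 11 12 13 14 15 16 17 18 19 20 21 22 23
     W  L  W  L  W  L  W  W  W  W  W  W  W  L  W  L  W  L  W  W  W  W  W  W
Position 23 is W, so the first player wins.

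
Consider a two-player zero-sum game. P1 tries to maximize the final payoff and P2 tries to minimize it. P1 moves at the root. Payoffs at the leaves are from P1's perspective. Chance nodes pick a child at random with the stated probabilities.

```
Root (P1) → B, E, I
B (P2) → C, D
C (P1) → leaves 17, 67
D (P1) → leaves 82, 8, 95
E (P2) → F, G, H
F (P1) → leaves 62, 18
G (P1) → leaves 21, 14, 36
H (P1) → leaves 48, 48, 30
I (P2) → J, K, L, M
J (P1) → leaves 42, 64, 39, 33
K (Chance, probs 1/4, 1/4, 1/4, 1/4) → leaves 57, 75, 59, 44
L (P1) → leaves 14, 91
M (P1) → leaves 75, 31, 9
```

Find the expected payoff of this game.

67

C (P1): max(17, 67) = 67
D (P1): max(82, 8, 95) = 95
B (P2): min(67, 95) = 67
F (P1): max(62, 18) = 62
G (P1): max(21, 14, 36) = 36
H (P1): max(48, 48, 30) = 48
E (P2): min(62, 36, 48) = 36
J (P1): max(42, 64, 39, 33) = 64
K (Chance): 1/4·57 + 1/4·75 + 1/4·59 + 1/4·44 = 58.75
L (P1): max(14, 91) = 91
M (P1): max(75, 31, 9) = 75
I (P2): min(64, 58.75, 91, 75) = 58.75
Root (P1): max(67, 36, 58.75) = 67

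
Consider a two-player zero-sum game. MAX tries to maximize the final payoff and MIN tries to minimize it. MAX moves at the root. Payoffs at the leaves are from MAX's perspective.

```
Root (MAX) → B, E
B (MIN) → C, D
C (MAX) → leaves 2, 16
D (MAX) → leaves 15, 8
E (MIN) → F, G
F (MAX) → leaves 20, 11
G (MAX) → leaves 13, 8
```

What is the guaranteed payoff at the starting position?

15

C (MAX): max(2, 16) = 16
D (MAX): max(15, 8) = 15
B (MIN): min(16, 15) = 15
F (MAX): max(20, 11) = 20
G (MAX): max(13, 8) = 13
E (MIN): min(20, 13) = 13
Root (MAX): max(15, 13) = 15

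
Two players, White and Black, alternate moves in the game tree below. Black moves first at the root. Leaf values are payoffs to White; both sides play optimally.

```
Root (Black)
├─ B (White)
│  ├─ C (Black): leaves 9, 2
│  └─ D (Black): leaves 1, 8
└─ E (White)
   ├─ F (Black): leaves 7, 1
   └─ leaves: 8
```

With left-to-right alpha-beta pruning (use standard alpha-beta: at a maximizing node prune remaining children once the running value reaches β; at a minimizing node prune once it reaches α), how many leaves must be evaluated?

C [α=-∞,β=+∞]: v=2
D [α=2,β=+∞]: v=1 after child 1 ≤ α → α-cutoff, skip 1
B [α=-∞,β=+∞]: v=2
F [α=-∞,β=2]: v=1
E [α=-∞,β=2]: v=8
Root [α=-∞,β=+∞]: v=2
Leaves evaluated: 6 of 7.

6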